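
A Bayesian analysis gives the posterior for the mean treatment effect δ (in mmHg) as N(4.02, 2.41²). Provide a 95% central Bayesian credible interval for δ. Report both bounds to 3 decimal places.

The posterior is symmetric, so the 95% equal-tailed interval is δ = 4.02 ± z·2.41 with z = 1.960.
Half-width: 1.960 × 2.41 = 4.724.
4.02 − 4.724 = -0.704; 4.02 + 4.724 = 8.744.

[-0.704, 8.744]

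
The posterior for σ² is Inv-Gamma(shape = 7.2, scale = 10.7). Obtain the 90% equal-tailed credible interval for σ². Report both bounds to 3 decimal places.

[0.884, 3.126]

Inverse-Gamma(7.2, 10.7) quantiles: F⁻¹(0.05) and F⁻¹(0.95).
Equivalently, 1/σ² ~ Gamma(7.2, rate = 10.7); invert its 0.95 and 0.05 quantiles.
Posterior mean ≈ 1.726, SD ≈ 0.757; a Normal approximation gives roughly [0.481, 2.971].
Exact: lower = 0.884; upper = 3.126.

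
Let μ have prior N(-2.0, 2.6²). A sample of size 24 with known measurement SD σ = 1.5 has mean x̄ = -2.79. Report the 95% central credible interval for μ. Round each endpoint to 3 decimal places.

Posterior precision = 1/2.6² + 24/1.5² = 0.1479 + 10.6667 = 10.8146, so posterior SD = 0.3041.
Posterior mean = (-2.0/2.6² + 24·-2.79/1.5²) / 10.8146 = -2.7792.
Interval: -2.7792 ± 1.960 × 0.3041 → [-3.375, -2.183].

[-3.375, -2.183]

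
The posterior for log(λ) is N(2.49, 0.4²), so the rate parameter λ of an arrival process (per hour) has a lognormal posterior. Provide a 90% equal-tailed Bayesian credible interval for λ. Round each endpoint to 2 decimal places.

On the log scale the 90% interval is 2.49 ± 1.645 × 0.4 = [1.8321, 3.1479].
Exponentiate: [e^1.8321, e^3.1479] = [6.25, 23.29].

[6.25, 23.29]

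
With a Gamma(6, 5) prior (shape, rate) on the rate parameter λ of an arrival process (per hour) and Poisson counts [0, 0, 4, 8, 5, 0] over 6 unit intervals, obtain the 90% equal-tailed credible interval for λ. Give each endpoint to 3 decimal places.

Posterior: Gamma(6+17, 5+6) = Gamma(23, 11) (shape, rate).
Equal-tailed 90% interval: Gamma(23, 11) quantiles at 0.05 and 0.95.
Posterior mean ≈ 2.091, SD ≈ 0.436; a Normal approximation gives roughly [1.374, 2.808].
Exact: lower = 1.429; upper = 2.856.

[1.429, 2.856]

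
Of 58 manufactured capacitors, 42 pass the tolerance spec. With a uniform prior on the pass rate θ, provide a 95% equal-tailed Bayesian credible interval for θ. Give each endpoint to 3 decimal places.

Posterior: Beta(1+42, 1+16) = Beta(43, 17).
Equal-tailed 95% interval: the 0.025 and 0.975 quantiles of Beta(43, 17).
Posterior mean ≈ 0.717, SD ≈ 0.058; a Normal approximation gives roughly [0.604, 0.830].
Exact: F⁻¹(0.025) = 0.597; F⁻¹(0.975) = 0.822.

[0.597, 0.822]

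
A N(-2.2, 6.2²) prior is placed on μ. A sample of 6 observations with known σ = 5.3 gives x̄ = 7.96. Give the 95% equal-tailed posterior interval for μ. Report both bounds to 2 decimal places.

Posterior precision = 1/6.2² + 6/5.3² = 0.0260 + 0.2136 = 0.2396, so posterior SD = 2.0429.
Posterior mean = (-2.2/6.2² + 6·7.96/5.3²) / 0.2396 = 6.8569.
Interval: 6.8569 ± 1.960 × 2.0429 → [2.85, 10.86].

[2.85, 10.86]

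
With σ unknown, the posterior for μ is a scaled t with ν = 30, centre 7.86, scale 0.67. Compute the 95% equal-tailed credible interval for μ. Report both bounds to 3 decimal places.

The t_30 distribution is symmetric; the 95% interval is 7.86 ± t·0.67 with t_{0.975,30} = 2.042.
Half-width: 2.042 × 0.67 = 1.368.
7.86 − 1.368 = 6.492; 7.86 + 1.368 = 9.228.

[6.492, 9.228]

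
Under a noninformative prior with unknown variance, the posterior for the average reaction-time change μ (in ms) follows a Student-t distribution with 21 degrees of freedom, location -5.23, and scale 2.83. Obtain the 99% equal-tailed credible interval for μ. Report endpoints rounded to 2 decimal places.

[-13.24, 2.78]

The t_21 distribution is symmetric; the 99% interval is -5.23 ± t·2.83 with t_{0.995,21} = 2.831.
Half-width: 2.831 × 2.83 = 8.01.
-5.23 − 8.01 = -13.24; -5.23 + 8.01 = 2.78.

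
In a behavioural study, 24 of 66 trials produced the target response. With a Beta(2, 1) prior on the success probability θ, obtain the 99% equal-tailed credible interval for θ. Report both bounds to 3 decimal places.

Posterior: Beta(2+24, 1+42) = Beta(26, 43).
Equal-tailed 99% interval: the 0.005 and 0.995 quantiles of Beta(26, 43).
Posterior mean ≈ 0.377, SD ≈ 0.058; a Normal approximation gives roughly [0.228, 0.526].
Exact: F⁻¹(0.005) = 0.236; F⁻¹(0.995) = 0.531.

[0.236, 0.531]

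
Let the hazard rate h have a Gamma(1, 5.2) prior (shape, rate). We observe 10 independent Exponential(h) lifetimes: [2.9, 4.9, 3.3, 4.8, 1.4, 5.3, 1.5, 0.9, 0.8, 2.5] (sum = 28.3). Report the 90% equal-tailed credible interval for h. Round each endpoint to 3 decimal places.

Posterior: Gamma(1+10, 5.2+28.3) = Gamma(11, 33.5) (shape, rate).
Equal-tailed 90% interval: Gamma(11, 33.5) quantiles at 0.05 and 0.95.
Posterior mean ≈ 0.328, SD ≈ 0.099; a Normal approximation gives roughly [0.166, 0.491].
Exact: lower = 0.184; upper = 0.506.

[0.184, 0.506]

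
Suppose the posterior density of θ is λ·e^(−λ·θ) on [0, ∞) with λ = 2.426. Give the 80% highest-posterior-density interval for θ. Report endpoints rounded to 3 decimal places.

[0.000, 0.663]

The exponential density is strictly decreasing on [0, ∞), so the HPD interval is anchored at 0: [0, q] with P(θ ≤ q) = 0.80.
q = −ln(1 − 0.80) / 2.426 = 1.6094 / 2.426 = 0.663.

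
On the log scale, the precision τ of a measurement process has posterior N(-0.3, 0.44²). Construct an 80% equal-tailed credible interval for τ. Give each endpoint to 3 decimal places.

[0.422, 1.302]

On the log scale the 80% interval is -0.3 ± 1.282 × 0.44 = [-0.8639, 0.2639].
Exponentiate: [e^-0.8639, e^0.2639] = [0.422, 1.302].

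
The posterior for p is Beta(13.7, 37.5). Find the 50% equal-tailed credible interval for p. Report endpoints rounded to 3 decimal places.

Posterior: Beta(13.7, 37.5).
Equal-tailed 50% interval: the 0.25 and 0.75 quantiles of Beta(13.7, 37.5).
Posterior mean ≈ 0.268, SD ≈ 0.061; a Normal approximation gives roughly [0.226, 0.309].
Exact: F⁻¹(0.25) = 0.224; F⁻¹(0.75) = 0.308.

[0.224, 0.308]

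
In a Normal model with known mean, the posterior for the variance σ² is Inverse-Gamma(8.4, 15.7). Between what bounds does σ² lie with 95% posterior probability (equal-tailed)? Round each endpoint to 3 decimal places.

[1.049, 4.225]

Inverse-Gamma(8.4, 15.7) quantiles: F⁻¹(0.025) and F⁻¹(0.975).
Equivalently, 1/σ² ~ Gamma(8.4, rate = 15.7); invert its 0.975 and 0.025 quantiles.
Posterior mean ≈ 2.122, SD ≈ 0.839; a Normal approximation gives roughly [0.478, 3.765].
Exact: lower = 1.049; upper = 4.225.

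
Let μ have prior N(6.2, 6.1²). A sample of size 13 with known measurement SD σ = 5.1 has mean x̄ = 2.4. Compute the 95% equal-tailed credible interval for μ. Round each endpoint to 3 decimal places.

Posterior precision = 1/6.1² + 13/5.1² = 0.0269 + 0.4998 = 0.5267, so posterior SD = 1.3779.
Posterior mean = (6.2/6.1² + 13·2.4/5.1²) / 0.5267 = 2.5939.
Interval: 2.5939 ± 1.960 × 1.3779 → [-0.107, 5.295].

[-0.107, 5.295]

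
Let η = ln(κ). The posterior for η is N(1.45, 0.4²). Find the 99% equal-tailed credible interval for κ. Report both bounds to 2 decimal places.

On the log scale the 99% interval is 1.45 ± 2.576 × 0.4 = [0.4197, 2.4803].
Exponentiate: [e^0.4197, e^2.4803] = [1.52, 11.95].

[1.52, 11.95]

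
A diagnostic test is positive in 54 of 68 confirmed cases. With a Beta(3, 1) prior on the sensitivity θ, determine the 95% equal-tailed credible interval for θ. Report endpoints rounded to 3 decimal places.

[0.691, 0.877]

Posterior: Beta(3+54, 1+14) = Beta(57, 15).
Equal-tailed 95% interval: the 0.025 and 0.975 quantiles of Beta(57, 15).
Posterior mean ≈ 0.792, SD ≈ 0.048; a Normal approximation gives roughly [0.699, 0.885].
Exact: F⁻¹(0.025) = 0.691; F⁻¹(0.975) = 0.877.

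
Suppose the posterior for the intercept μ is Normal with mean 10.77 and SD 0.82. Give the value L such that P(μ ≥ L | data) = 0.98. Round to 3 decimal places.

Need L with P(μ ≥ L) = 0.98: L = 10.77 − z_{0.02}·0.82.
z = 2.054; L = 10.77 − 2.054 × 0.82 = 9.086.

9.086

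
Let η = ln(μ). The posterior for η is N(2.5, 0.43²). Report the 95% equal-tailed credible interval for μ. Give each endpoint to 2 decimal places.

On the log scale the 95% interval is 2.5 ± 1.960 × 0.43 = [1.6572, 3.3428].
Exponentiate: [e^1.6572, e^3.3428] = [5.24, 28.30].

[5.24, 28.30]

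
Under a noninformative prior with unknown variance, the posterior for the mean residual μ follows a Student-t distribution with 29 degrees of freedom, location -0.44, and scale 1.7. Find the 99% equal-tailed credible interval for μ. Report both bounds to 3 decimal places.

[-5.126, 4.246]

The t_29 distribution is symmetric; the 99% interval is -0.44 ± t·1.7 with t_{0.995,29} = 2.756.
Half-width: 2.756 × 1.7 = 4.686.
-0.44 − 4.686 = -5.126; -0.44 + 4.686 = 4.246.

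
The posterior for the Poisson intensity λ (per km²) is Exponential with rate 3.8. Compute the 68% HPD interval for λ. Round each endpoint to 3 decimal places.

[0.000, 0.300]

The exponential density is strictly decreasing on [0, ∞), so the HPD interval is anchored at 0: [0, q] with P(λ ≤ q) = 0.68.
q = −ln(1 − 0.68) / 3.8 = 1.1394 / 3.8 = 0.300.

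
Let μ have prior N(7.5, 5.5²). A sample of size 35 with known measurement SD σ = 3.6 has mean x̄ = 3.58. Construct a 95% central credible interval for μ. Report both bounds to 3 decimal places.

Posterior precision = 1/5.5² + 35/3.6² = 0.0331 + 2.7006 = 2.7337, so posterior SD = 0.6048.
Posterior mean = (7.5/5.5² + 35·3.58/3.6²) / 2.7337 = 3.6274.
Interval: 3.6274 ± 1.960 × 0.6048 → [2.442, 4.813].

[2.442, 4.813]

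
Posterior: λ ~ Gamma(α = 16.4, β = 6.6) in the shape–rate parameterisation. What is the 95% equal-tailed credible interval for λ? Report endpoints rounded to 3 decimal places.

Posterior: Gamma(shape 16.4, rate 6.6).
Equal-tailed 95% interval: Gamma(16.4, 6.6) quantiles at 0.025 and 0.975.
Posterior mean ≈ 2.485, SD ≈ 0.614; a Normal approximation gives roughly [1.282, 3.687].
Exact: lower = 1.431; upper = 3.824.

[1.431, 3.824]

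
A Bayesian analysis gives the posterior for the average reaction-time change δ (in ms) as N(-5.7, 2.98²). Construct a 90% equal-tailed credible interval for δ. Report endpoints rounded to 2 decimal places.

[-10.60, -0.80]

The posterior is symmetric, so the 90% equal-tailed interval is δ = -5.7 ± z·2.98 with z = 1.645.
Half-width: 1.645 × 2.98 = 4.90.
-5.7 − 4.90 = -10.60; -5.7 + 4.90 = -0.80.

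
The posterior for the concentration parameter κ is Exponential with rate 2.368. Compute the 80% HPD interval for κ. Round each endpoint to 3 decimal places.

The exponential density is strictly decreasing on [0, ∞), so the HPD interval is anchored at 0: [0, q] with P(κ ≤ q) = 0.80.
q = −ln(1 − 0.80) / 2.368 = 1.6094 / 2.368 = 0.680.

[0.000, 0.680]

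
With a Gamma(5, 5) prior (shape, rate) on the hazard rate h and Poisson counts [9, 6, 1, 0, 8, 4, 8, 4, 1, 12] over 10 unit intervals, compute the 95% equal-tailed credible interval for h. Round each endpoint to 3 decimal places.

[2.936, 4.923]

Posterior: Gamma(5+53, 5+10) = Gamma(58, 15) (shape, rate).
Equal-tailed 95% interval: Gamma(58, 15) quantiles at 0.025 and 0.975.
Posterior mean ≈ 3.867, SD ≈ 0.508; a Normal approximation gives roughly [2.872, 4.862].
Exact: lower = 2.936; upper = 4.923.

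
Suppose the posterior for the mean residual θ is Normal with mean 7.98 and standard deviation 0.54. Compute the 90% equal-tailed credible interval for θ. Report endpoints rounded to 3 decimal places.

The posterior is symmetric, so the 90% equal-tailed interval is θ = 7.98 ± z·0.54 with z = 1.645.
Half-width: 1.645 × 0.54 = 0.888.
7.98 − 0.888 = 7.092; 7.98 + 0.888 = 8.868.

[7.092, 8.868]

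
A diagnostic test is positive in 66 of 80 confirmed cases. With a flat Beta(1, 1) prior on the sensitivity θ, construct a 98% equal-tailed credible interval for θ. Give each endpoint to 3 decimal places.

Posterior: Beta(1+66, 1+14) = Beta(67, 15).
Equal-tailed 98% interval: the 0.01 and 0.99 quantiles of Beta(67, 15).
Posterior mean ≈ 0.817, SD ≈ 0.042; a Normal approximation gives roughly [0.718, 0.916].
Exact: F⁻¹(0.01) = 0.708; F⁻¹(0.99) = 0.904.

[0.708, 0.904]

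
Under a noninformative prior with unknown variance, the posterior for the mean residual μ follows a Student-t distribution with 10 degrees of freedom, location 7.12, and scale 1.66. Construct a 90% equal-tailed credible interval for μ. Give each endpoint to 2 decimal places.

The t_10 distribution is symmetric; the 90% interval is 7.12 ± t·1.66 with t_{0.95,10} = 1.812.
Half-width: 1.812 × 1.66 = 3.01.
7.12 − 3.01 = 4.11; 7.12 + 3.01 = 10.13.

[4.11, 10.13]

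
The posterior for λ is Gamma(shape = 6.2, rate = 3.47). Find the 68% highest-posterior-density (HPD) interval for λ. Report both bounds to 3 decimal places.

[0.929, 2.264]

The posterior is unimodal and skewed, so the HPD interval has equal density at both endpoints and is the shortest 68% interval.
Solving f(0.929) = f(2.264) with F(2.264) − F(0.929) = 0.68 gives [0.929, 2.264].
For comparison, the equal-tailed interval is [1.092, 2.480]; the HPD is narrower and shifted toward the mode.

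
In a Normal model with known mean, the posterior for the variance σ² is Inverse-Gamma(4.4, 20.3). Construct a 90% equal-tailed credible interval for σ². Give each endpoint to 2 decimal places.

[2.44, 12.67]

Inverse-Gamma(4.4, 20.3) quantiles: F⁻¹(0.05) and F⁻¹(0.95).
Equivalently, 1/σ² ~ Gamma(4.4, rate = 20.3); invert its 0.95 and 0.05 quantiles.
Posterior mean ≈ 5.97, SD ≈ 3.85; a Normal approximation gives roughly [-0.37, 12.31].
Exact: lower = 2.44; upper = 12.67.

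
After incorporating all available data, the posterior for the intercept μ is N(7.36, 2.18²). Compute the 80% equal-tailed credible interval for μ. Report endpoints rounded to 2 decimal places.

The posterior is symmetric, so the 80% equal-tailed interval is μ = 7.36 ± z·2.18 with z = 1.282.
Half-width: 1.282 × 2.18 = 2.79.
7.36 − 2.79 = 4.57; 7.36 + 2.79 = 10.15.

[4.57, 10.15]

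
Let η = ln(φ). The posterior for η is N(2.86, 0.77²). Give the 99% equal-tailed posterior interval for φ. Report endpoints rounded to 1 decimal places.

On the log scale the 99% interval is 2.86 ± 2.576 × 0.77 = [0.8766, 4.8434].
Exponentiate: [e^0.8766, e^4.8434] = [2.4, 126.9].

[2.4, 126.9]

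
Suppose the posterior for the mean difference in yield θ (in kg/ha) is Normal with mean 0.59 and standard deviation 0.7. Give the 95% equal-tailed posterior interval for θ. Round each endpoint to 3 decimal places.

The posterior is symmetric, so the 95% equal-tailed interval is θ = 0.59 ± z·0.7 with z = 1.960.
Half-width: 1.960 × 0.7 = 1.372.
0.59 − 1.372 = -0.782; 0.59 + 1.372 = 1.962.

[-0.782, 1.962]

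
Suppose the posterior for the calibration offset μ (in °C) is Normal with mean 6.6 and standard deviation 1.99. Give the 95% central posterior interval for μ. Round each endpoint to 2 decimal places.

[2.70, 10.50]

The posterior is symmetric, so the 95% equal-tailed interval is μ = 6.6 ± z·1.99 with z = 1.960.
Half-width: 1.960 × 1.99 = 3.90.
6.6 − 3.90 = 2.70; 6.6 + 3.90 = 10.50.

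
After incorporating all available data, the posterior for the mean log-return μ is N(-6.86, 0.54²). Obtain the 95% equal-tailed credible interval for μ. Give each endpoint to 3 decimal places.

The posterior is symmetric, so the 95% equal-tailed interval is μ = -6.86 ± z·0.54 with z = 1.960.
Half-width: 1.960 × 0.54 = 1.058.
-6.86 − 1.058 = -7.918; -6.86 + 1.058 = -5.802.

[-7.918, -5.802]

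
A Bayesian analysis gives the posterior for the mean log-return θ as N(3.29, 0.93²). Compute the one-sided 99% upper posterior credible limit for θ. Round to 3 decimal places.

Need U with P(θ ≤ U) = 0.99: U = 3.29 + z_{0.01}·0.93.
z = 2.326; U = 3.29 + 2.326 × 0.93 = 5.454.

5.454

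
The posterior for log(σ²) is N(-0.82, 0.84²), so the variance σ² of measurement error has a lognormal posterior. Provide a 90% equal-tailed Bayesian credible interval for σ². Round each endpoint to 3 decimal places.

On the log scale the 90% interval is -0.82 ± 1.645 × 0.84 = [-2.2017, 0.5617].
Exponentiate: [e^-2.2017, e^0.5617] = [0.111, 1.754].

[0.111, 1.754]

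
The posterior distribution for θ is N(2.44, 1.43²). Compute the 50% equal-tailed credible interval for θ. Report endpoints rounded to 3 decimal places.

The posterior is symmetric, so the 50% equal-tailed interval is θ = 2.44 ± z·1.43 with z = 0.674.
Half-width: 0.674 × 1.43 = 0.965.
2.44 − 0.965 = 1.475; 2.44 + 0.965 = 3.405.

[1.475, 3.405]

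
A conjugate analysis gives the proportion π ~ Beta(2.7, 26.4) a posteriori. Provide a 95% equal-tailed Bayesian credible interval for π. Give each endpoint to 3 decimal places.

[0.018, 0.219]

Posterior: Beta(2.7, 26.4).
Equal-tailed 95% interval: the 0.025 and 0.975 quantiles of Beta(2.7, 26.4).
Posterior mean ≈ 0.093, SD ≈ 0.053; a Normal approximation gives roughly [-0.011, 0.196].
Exact: F⁻¹(0.025) = 0.018; F⁻¹(0.975) = 0.219.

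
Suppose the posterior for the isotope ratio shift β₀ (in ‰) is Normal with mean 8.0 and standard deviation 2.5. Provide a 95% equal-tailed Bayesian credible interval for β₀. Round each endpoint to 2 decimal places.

The posterior is symmetric, so the 95% equal-tailed interval is β₀ = 8.0 ± z·2.5 with z = 1.960.
Half-width: 1.960 × 2.5 = 4.90.
8.0 − 4.90 = 3.10; 8.0 + 4.90 = 12.90.

[3.10, 12.90]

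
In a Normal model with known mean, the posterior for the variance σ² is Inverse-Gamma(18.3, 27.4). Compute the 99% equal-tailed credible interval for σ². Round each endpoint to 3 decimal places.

[0.879, 2.994]

Inverse-Gamma(18.3, 27.4) quantiles: F⁻¹(0.005) and F⁻¹(0.995).
Equivalently, 1/σ² ~ Gamma(18.3, rate = 27.4); invert its 0.995 and 0.005 quantiles.
Posterior mean ≈ 1.584, SD ≈ 0.392; a Normal approximation gives roughly [0.573, 2.594].
Exact: lower = 0.879; upper = 2.994.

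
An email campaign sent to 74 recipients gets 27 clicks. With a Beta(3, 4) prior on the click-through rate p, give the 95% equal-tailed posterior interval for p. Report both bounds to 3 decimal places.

[0.269, 0.478]

Posterior: Beta(3+27, 4+47) = Beta(30, 51).
Equal-tailed 95% interval: the 0.025 and 0.975 quantiles of Beta(30, 51).
Posterior mean ≈ 0.370, SD ≈ 0.053; a Normal approximation gives roughly [0.266, 0.475].
Exact: F⁻¹(0.025) = 0.269; F⁻¹(0.975) = 0.478.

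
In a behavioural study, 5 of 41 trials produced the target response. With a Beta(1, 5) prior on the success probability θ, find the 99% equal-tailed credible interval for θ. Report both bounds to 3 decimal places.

[0.035, 0.278]

Posterior: Beta(1+5, 5+36) = Beta(6, 41).
Equal-tailed 99% interval: the 0.005 and 0.995 quantiles of Beta(6, 41).
Posterior mean ≈ 0.128, SD ≈ 0.048; a Normal approximation gives roughly [0.004, 0.252].
Exact: F⁻¹(0.005) = 0.035; F⁻¹(0.995) = 0.278.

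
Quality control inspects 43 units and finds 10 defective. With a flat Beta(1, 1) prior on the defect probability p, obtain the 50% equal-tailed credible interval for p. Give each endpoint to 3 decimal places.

[0.199, 0.285]

Posterior: Beta(1+10, 1+33) = Beta(11, 34).
Equal-tailed 50% interval: the 0.25 and 0.75 quantiles of Beta(11, 34).
Posterior mean ≈ 0.244, SD ≈ 0.063; a Normal approximation gives roughly [0.202, 0.287].
Exact: F⁻¹(0.25) = 0.199; F⁻¹(0.75) = 0.285.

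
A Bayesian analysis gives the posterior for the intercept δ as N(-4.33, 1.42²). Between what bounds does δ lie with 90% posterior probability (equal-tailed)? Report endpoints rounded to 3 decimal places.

[-6.666, -1.994]

The posterior is symmetric, so the 90% equal-tailed interval is δ = -4.33 ± z·1.42 with z = 1.645.
Half-width: 1.645 × 1.42 = 2.336.
-4.33 − 2.336 = -6.666; -4.33 + 2.336 = -1.994.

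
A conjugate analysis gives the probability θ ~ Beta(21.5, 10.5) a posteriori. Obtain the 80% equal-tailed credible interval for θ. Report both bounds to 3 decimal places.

Posterior: Beta(21.5, 10.5).
Equal-tailed 80% interval: the 0.1 and 0.9 quantiles of Beta(21.5, 10.5).
Posterior mean ≈ 0.672, SD ≈ 0.082; a Normal approximation gives roughly [0.567, 0.777].
Exact: F⁻¹(0.1) = 0.564; F⁻¹(0.9) = 0.775.

[0.564, 0.775]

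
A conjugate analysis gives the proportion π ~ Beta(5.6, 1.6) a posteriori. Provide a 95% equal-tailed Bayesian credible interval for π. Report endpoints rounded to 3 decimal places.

Posterior: Beta(5.6, 1.6).
Equal-tailed 95% interval: the 0.025 and 0.975 quantiles of Beta(5.6, 1.6).
Posterior mean ≈ 0.778, SD ≈ 0.145; a Normal approximation gives roughly [0.493, 1.062].
Exact: F⁻¹(0.025) = 0.437; F⁻¹(0.975) = 0.978.

[0.437, 0.978]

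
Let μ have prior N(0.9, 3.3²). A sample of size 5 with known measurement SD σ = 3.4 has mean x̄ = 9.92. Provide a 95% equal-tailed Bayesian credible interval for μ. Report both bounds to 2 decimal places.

Posterior precision = 1/3.3² + 5/3.4² = 0.0918 + 0.4325 = 0.5244, so posterior SD = 1.3810.
Posterior mean = (0.9/3.3² + 5·9.92/3.4²) / 0.5244 = 8.3404.
Interval: 8.3404 ± 1.960 × 1.3810 → [5.63, 11.05].

[5.63, 11.05]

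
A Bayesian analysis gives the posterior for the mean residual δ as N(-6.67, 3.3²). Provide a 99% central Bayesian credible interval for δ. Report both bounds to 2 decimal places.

The posterior is symmetric, so the 99% equal-tailed interval is δ = -6.67 ± z·3.3 with z = 2.576.
Half-width: 2.576 × 3.3 = 8.50.
-6.67 − 8.50 = -15.17; -6.67 + 8.50 = 1.83.

[-15.17, 1.83]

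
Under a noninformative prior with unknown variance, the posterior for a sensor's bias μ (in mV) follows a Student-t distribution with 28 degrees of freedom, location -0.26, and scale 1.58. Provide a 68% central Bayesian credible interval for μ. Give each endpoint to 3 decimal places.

The t_28 distribution is symmetric; the 68% interval is -0.26 ± t·1.58 with t_{0.84,28} = 1.012.
Half-width: 1.012 × 1.58 = 1.600.
-0.26 − 1.600 = -1.860; -0.26 + 1.600 = 1.340.

[-1.860, 1.340]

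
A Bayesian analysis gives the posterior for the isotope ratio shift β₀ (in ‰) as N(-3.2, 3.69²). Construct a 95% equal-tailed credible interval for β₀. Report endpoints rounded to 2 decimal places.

The posterior is symmetric, so the 95% equal-tailed interval is β₀ = -3.2 ± z·3.69 with z = 1.960.
Half-width: 1.960 × 3.69 = 7.23.
-3.2 − 7.23 = -10.43; -3.2 + 7.23 = 4.03.

[-10.43, 4.03]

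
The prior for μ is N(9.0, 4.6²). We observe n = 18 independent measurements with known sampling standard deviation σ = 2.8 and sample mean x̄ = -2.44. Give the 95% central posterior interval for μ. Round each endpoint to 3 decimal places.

Posterior precision = 1/4.6² + 18/2.8² = 0.0473 + 2.2959 = 2.3432, so posterior SD = 0.6533.
Posterior mean = (9.0/4.6² + 18·-2.44/2.8²) / 2.3432 = -2.2093.
Interval: -2.2093 ± 1.960 × 0.6533 → [-3.490, -0.929].

[-3.490, -0.929]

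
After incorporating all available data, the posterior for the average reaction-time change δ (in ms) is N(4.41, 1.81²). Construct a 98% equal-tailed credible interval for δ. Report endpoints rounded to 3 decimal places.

[0.199, 8.621]

The posterior is symmetric, so the 98% equal-tailed interval is δ = 4.41 ± z·1.81 with z = 2.326.
Half-width: 2.326 × 1.81 = 4.211.
4.41 − 4.211 = 0.199; 4.41 + 4.211 = 8.621.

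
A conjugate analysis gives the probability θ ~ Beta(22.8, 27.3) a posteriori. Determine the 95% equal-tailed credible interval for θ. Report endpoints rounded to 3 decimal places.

Posterior: Beta(22.8, 27.3).
Equal-tailed 95% interval: the 0.025 and 0.975 quantiles of Beta(22.8, 27.3).
Posterior mean ≈ 0.455, SD ≈ 0.070; a Normal approximation gives roughly [0.319, 0.592].
Exact: F⁻¹(0.025) = 0.321; F⁻¹(0.975) = 0.593.

[0.321, 0.593]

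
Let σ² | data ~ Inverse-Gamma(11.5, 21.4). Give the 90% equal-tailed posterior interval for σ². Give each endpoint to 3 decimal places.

Inverse-Gamma(11.5, 21.4) quantiles: F⁻¹(0.05) and F⁻¹(0.95).
Equivalently, 1/σ² ~ Gamma(11.5, rate = 21.4); invert its 0.95 and 0.05 quantiles.
Posterior mean ≈ 2.038, SD ≈ 0.661; a Normal approximation gives roughly [0.950, 3.126].
Exact: lower = 1.217; upper = 3.270.

[1.217, 3.270]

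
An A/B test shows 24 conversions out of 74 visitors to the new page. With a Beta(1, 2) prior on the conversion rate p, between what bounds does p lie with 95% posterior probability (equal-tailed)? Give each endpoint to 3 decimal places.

[0.225, 0.433]

Posterior: Beta(1+24, 2+50) = Beta(25, 52).
Equal-tailed 95% interval: the 0.025 and 0.975 quantiles of Beta(25, 52).
Posterior mean ≈ 0.325, SD ≈ 0.053; a Normal approximation gives roughly [0.221, 0.429].
Exact: F⁻¹(0.025) = 0.225; F⁻¹(0.975) = 0.433.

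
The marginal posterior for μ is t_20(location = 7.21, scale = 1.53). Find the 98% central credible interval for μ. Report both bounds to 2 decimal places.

The t_20 distribution is symmetric; the 98% interval is 7.21 ± t·1.53 with t_{0.99,20} = 2.528.
Half-width: 2.528 × 1.53 = 3.87.
7.21 − 3.87 = 3.34; 7.21 + 3.87 = 11.08.

[3.34, 11.08]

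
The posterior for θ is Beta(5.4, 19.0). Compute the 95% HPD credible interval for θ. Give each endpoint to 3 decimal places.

The posterior is unimodal and skewed, so the HPD interval has equal density at both endpoints and is the shortest 95% interval.
Solving f(0.072) = f(0.384) with F(0.384) − F(0.072) = 0.95 gives [0.072, 0.384].
For comparison, the equal-tailed interval is [0.084, 0.402]; the HPD is narrower and shifted toward the mode.

[0.072, 0.384]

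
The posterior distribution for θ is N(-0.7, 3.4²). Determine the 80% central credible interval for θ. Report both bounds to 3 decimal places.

[-5.057, 3.657]

The posterior is symmetric, so the 80% equal-tailed interval is θ = -0.7 ± z·3.4 with z = 1.282.
Half-width: 1.282 × 3.4 = 4.357.
-0.7 − 4.357 = -5.057; -0.7 + 4.357 = 3.657.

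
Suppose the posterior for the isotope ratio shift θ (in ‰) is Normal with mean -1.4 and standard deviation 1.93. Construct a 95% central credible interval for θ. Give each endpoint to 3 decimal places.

The posterior is symmetric, so the 95% equal-tailed interval is θ = -1.4 ± z·1.93 with z = 1.960.
Half-width: 1.960 × 1.93 = 3.783.
-1.4 − 3.783 = -5.183; -1.4 + 3.783 = 2.383.

[-5.183, 2.383]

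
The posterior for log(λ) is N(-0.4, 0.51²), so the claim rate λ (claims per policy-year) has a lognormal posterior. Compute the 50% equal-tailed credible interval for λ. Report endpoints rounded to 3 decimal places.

On the log scale the 50% interval is -0.4 ± 0.674 × 0.51 = [-0.7440, -0.0560].
Exponentiate: [e^-0.7440, e^-0.0560] = [0.475, 0.946].

[0.475, 0.946]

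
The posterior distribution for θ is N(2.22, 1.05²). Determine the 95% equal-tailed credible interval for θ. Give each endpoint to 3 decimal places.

The posterior is symmetric, so the 95% equal-tailed interval is θ = 2.22 ± z·1.05 with z = 1.960.
Half-width: 1.960 × 1.05 = 2.058.
2.22 − 2.058 = 0.162; 2.22 + 2.058 = 4.278.

[0.162, 4.278]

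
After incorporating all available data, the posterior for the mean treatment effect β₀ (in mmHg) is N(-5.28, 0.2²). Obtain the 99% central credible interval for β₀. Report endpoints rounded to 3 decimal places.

[-5.795, -4.765]

The posterior is symmetric, so the 99% equal-tailed interval is β₀ = -5.28 ± z·0.2 with z = 2.576.
Half-width: 2.576 × 0.2 = 0.515.
-5.28 − 0.515 = -5.795; -5.28 + 0.515 = -4.765.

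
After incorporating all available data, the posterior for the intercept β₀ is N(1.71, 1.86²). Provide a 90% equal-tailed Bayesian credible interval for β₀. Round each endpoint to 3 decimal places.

[-1.349, 4.769]

The posterior is symmetric, so the 90% equal-tailed interval is β₀ = 1.71 ± z·1.86 with z = 1.645.
Half-width: 1.645 × 1.86 = 3.059.
1.71 − 3.059 = -1.349; 1.71 + 3.059 = 4.769.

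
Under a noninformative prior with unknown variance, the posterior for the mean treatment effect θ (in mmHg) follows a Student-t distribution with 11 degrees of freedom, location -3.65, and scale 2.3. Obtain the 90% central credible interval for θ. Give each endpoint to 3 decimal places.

[-7.781, 0.481]

The t_11 distribution is symmetric; the 90% interval is -3.65 ± t·2.3 with t_{0.95,11} = 1.796.
Half-width: 1.796 × 2.3 = 4.131.
-3.65 − 4.131 = -7.781; -3.65 + 4.131 = 0.481.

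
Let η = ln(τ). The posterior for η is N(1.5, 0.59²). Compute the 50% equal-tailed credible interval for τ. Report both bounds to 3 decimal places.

[3.010, 6.672]

On the log scale the 50% interval is 1.5 ± 0.674 × 0.59 = [1.1021, 1.8979].
Exponentiate: [e^1.1021, e^1.8979] = [3.010, 6.672].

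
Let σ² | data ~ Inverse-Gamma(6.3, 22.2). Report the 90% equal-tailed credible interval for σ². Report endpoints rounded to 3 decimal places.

Inverse-Gamma(6.3, 22.2) quantiles: F⁻¹(0.05) and F⁻¹(0.95).
Equivalently, 1/σ² ~ Gamma(6.3, rate = 22.2); invert its 0.95 and 0.05 quantiles.
Posterior mean ≈ 4.189, SD ≈ 2.020; a Normal approximation gives roughly [0.866, 7.511].
Exact: lower = 2.034; upper = 7.895.

[2.034, 7.895]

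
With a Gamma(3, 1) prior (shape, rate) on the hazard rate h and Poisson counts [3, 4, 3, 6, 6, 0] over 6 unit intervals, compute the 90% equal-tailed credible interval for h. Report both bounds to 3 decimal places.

Posterior: Gamma(3+22, 1+6) = Gamma(25, 7) (shape, rate).
Equal-tailed 90% interval: Gamma(25, 7) quantiles at 0.05 and 0.95.
Posterior mean ≈ 3.571, SD ≈ 0.714; a Normal approximation gives roughly [2.397, 4.746].
Exact: lower = 2.483; upper = 4.822.

[2.483, 4.822]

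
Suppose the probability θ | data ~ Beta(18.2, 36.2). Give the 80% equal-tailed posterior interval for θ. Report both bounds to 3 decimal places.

Posterior: Beta(18.2, 36.2).
Equal-tailed 80% interval: the 0.1 and 0.9 quantiles of Beta(18.2, 36.2).
Posterior mean ≈ 0.335, SD ≈ 0.063; a Normal approximation gives roughly [0.253, 0.416].
Exact: F⁻¹(0.1) = 0.254; F⁻¹(0.9) = 0.418.

[0.254, 0.418]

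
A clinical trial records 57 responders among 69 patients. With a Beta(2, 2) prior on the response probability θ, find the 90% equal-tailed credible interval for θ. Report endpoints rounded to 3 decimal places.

Posterior: Beta(2+57, 2+12) = Beta(59, 14).
Equal-tailed 90% interval: the 0.05 and 0.95 quantiles of Beta(59, 14).
Posterior mean ≈ 0.808, SD ≈ 0.046; a Normal approximation gives roughly [0.733, 0.883].
Exact: F⁻¹(0.05) = 0.728; F⁻¹(0.95) = 0.878.

[0.728, 0.878]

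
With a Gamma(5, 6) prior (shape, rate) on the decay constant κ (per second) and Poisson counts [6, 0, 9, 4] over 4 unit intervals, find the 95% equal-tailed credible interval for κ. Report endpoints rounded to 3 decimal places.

Posterior: Gamma(5+19, 6+4) = Gamma(24, 10) (shape, rate).
Equal-tailed 95% interval: Gamma(24, 10) quantiles at 0.025 and 0.975.
Posterior mean ≈ 2.400, SD ≈ 0.490; a Normal approximation gives roughly [1.440, 3.360].
Exact: lower = 1.538; upper = 3.451.

[1.538, 3.451]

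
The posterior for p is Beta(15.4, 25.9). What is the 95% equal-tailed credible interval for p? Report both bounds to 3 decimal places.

Posterior: Beta(15.4, 25.9).
Equal-tailed 95% interval: the 0.025 and 0.975 quantiles of Beta(15.4, 25.9).
Posterior mean ≈ 0.373, SD ≈ 0.074; a Normal approximation gives roughly [0.227, 0.519].
Exact: F⁻¹(0.025) = 0.234; F⁻¹(0.975) = 0.524.

[0.234, 0.524]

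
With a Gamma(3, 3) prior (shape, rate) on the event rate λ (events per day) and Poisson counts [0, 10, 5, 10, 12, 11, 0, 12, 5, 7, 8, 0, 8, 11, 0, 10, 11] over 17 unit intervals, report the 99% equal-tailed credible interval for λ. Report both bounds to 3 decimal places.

[4.816, 7.672]

Posterior: Gamma(3+120, 3+17) = Gamma(123, 20) (shape, rate).
Equal-tailed 99% interval: Gamma(123, 20) quantiles at 0.005 and 0.995.
Posterior mean ≈ 6.150, SD ≈ 0.555; a Normal approximation gives roughly [4.722, 7.578].
Exact: lower = 4.816; upper = 7.672.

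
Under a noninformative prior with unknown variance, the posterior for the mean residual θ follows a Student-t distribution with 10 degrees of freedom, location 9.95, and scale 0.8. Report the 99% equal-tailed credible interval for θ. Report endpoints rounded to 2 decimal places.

[7.41, 12.49]

The t_10 distribution is symmetric; the 99% interval is 9.95 ± t·0.8 with t_{0.995,10} = 3.169.
Half-width: 3.169 × 0.8 = 2.54.
9.95 − 2.54 = 7.41; 9.95 + 2.54 = 12.49.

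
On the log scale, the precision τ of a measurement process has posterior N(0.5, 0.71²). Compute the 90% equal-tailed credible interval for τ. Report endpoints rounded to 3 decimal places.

[0.513, 5.301]

On the log scale the 90% interval is 0.5 ± 1.645 × 0.71 = [-0.6678, 1.6678].
Exponentiate: [e^-0.6678, e^1.6678] = [0.513, 5.301].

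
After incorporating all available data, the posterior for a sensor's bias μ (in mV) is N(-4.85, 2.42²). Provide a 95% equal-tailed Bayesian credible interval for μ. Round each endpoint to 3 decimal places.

The posterior is symmetric, so the 95% equal-tailed interval is μ = -4.85 ± z·2.42 with z = 1.960.
Half-width: 1.960 × 2.42 = 4.743.
-4.85 − 4.743 = -9.593; -4.85 + 4.743 = -0.107.

[-9.593, -0.107]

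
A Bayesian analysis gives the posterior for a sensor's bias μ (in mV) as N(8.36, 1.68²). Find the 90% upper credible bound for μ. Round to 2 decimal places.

Need U with P(μ ≤ U) = 0.90: U = 8.36 + z_{0.1}·1.68.
z = 1.282; U = 8.36 + 1.282 × 1.68 = 10.51.

10.51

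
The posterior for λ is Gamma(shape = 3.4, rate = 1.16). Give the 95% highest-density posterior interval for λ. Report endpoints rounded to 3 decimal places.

The posterior is unimodal and skewed, so the HPD interval has equal density at both endpoints and is the shortest 95% interval.
Solving f(0.391) = f(6.060) with F(6.060) − F(0.391) = 0.95 gives [0.391, 6.060].
For comparison, the equal-tailed interval is [0.688, 6.769]; the HPD is narrower and shifted toward the mode.

[0.391, 6.060]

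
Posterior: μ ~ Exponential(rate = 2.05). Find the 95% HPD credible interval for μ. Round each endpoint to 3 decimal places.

The exponential density is strictly decreasing on [0, ∞), so the HPD interval is anchored at 0: [0, q] with P(μ ≤ q) = 0.95.
q = −ln(1 − 0.95) / 2.05 = 2.9957 / 2.05 = 1.461.

[0.000, 1.461]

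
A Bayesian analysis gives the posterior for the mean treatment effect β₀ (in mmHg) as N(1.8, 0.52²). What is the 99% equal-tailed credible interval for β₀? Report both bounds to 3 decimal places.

The posterior is symmetric, so the 99% equal-tailed interval is β₀ = 1.8 ± z·0.52 with z = 2.576.
Half-width: 2.576 × 0.52 = 1.339.
1.8 − 1.339 = 0.461; 1.8 + 1.339 = 3.139.

[0.461, 3.139]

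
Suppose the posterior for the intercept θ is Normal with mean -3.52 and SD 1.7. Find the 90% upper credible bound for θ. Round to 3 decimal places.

Need U with P(θ ≤ U) = 0.90: U = -3.52 + z_{0.1}·1.7.
z = 1.282; U = -3.52 + 1.282 × 1.7 = -1.341.

-1.341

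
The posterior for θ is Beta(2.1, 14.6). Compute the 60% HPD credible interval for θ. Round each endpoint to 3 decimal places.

The posterior is unimodal and skewed, so the HPD interval has equal density at both endpoints and is the shortest 60% interval.
Solving f(0.030) = f(0.147) with F(0.147) − F(0.030) = 0.60 gives [0.030, 0.147].
For comparison, the equal-tailed interval is [0.057, 0.187]; the HPD is narrower and shifted toward the mode.

[0.030, 0.147]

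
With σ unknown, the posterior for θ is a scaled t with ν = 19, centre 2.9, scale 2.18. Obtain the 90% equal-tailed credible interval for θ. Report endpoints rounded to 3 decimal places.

[-0.870, 6.670]

The t_19 distribution is symmetric; the 90% interval is 2.9 ± t·2.18 with t_{0.95,19} = 1.729.
Half-width: 1.729 × 2.18 = 3.770.
2.9 − 3.770 = -0.870; 2.9 + 3.770 = 6.670.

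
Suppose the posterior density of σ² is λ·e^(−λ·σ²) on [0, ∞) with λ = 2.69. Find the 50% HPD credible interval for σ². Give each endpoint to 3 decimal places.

The exponential density is strictly decreasing on [0, ∞), so the HPD interval is anchored at 0: [0, q] with P(σ² ≤ q) = 0.50.
q = −ln(1 − 0.50) / 2.69 = 0.6931 / 2.69 = 0.258.

[0.000, 0.258]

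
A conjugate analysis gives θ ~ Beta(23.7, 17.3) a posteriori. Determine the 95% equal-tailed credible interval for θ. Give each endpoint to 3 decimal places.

Posterior: Beta(23.7, 17.3).
Equal-tailed 95% interval: the 0.025 and 0.975 quantiles of Beta(23.7, 17.3).
Posterior mean ≈ 0.578, SD ≈ 0.076; a Normal approximation gives roughly [0.429, 0.727].
Exact: F⁻¹(0.025) = 0.426; F⁻¹(0.975) = 0.723.

[0.426, 0.723]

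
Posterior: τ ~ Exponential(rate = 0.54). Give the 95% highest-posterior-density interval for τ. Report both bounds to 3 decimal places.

The exponential density is strictly decreasing on [0, ∞), so the HPD interval is anchored at 0: [0, q] with P(τ ≤ q) = 0.95.
q = −ln(1 − 0.95) / 0.54 = 2.9957 / 0.54 = 5.548.

[0.000, 5.548]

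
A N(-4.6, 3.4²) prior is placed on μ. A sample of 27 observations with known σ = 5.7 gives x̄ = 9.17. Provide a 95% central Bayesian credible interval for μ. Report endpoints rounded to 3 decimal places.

[5.826, 9.918]

Posterior precision = 1/3.4² + 27/5.7² = 0.0865 + 0.8310 = 0.9175, so posterior SD = 1.0440.
Posterior mean = (-4.6/3.4² + 27·9.17/5.7²) / 0.9175 = 7.8718.
Interval: 7.8718 ± 1.960 × 1.0440 → [5.826, 9.918].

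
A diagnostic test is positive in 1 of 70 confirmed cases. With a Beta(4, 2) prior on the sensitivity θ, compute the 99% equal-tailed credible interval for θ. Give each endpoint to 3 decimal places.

[0.015, 0.159]

Posterior: Beta(4+1, 2+69) = Beta(5, 71).
Equal-tailed 99% interval: the 0.005 and 0.995 quantiles of Beta(5, 71).
Posterior mean ≈ 0.066, SD ≈ 0.028; a Normal approximation gives roughly [-0.007, 0.139].
Exact: F⁻¹(0.005) = 0.015; F⁻¹(0.995) = 0.159.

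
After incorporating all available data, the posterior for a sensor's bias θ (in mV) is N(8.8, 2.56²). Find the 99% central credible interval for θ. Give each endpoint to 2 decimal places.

The posterior is symmetric, so the 99% equal-tailed interval is θ = 8.8 ± z·2.56 with z = 2.576.
Half-width: 2.576 × 2.56 = 6.59.
8.8 − 6.59 = 2.21; 8.8 + 6.59 = 15.39.

[2.21, 15.39]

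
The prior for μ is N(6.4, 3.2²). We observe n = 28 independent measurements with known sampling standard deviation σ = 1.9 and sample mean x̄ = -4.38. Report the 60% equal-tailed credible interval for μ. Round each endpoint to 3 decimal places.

Posterior precision = 1/3.2² + 28/1.9² = 0.0977 + 7.7562 = 7.8539, so posterior SD = 0.3568.
Posterior mean = (6.4/3.2² + 28·-4.38/1.9²) / 7.8539 = -4.2460.
Interval: -4.2460 ± 0.842 × 0.3568 → [-4.546, -3.946].

[-4.546, -3.946]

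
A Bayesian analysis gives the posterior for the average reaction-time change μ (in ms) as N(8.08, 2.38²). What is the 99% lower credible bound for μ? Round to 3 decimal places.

2.543

Need L with P(μ ≥ L) = 0.99: L = 8.08 − z_{0.01}·2.38.
z = 2.326; L = 8.08 − 2.326 × 2.38 = 2.543.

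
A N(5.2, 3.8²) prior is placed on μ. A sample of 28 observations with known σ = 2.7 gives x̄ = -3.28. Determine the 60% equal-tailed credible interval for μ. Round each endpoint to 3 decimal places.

Posterior precision = 1/3.8² + 28/2.7² = 0.0693 + 3.8409 = 3.9101, so posterior SD = 0.5057.
Posterior mean = (5.2/3.8² + 28·-3.28/2.7²) / 3.9101 = -3.1298.
Interval: -3.1298 ± 0.842 × 0.5057 → [-3.555, -2.704].

[-3.555, -2.704]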